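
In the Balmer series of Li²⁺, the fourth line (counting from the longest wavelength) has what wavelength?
45.56326 nm

The lines of a series are numbered from the longest wavelength (smallest ΔE) outward; the fourth line is the transition from n = n_f + 4 to n_f.
The Balmer series has all transitions ending at n_f = 2.

For Li²⁺ (Z = 3), the fourth line (δ-line) is the jump from n = 6 to n = 2:
E_6 = -13.6057 × 3² / 6² = -3.4014250 eV
E_2 = -13.6057 × 3² / 2² = -30.6128250 eV
ΔE = E_6 - E_2 = 27.2114000 eV

λ = hc/E = 1239.84 eV·nm / 27.2114000 eV
λ = 45.56326 nm

This is the δ-line of the Balmer series in Li²⁺.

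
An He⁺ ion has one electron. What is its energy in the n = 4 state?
-3.401425 eV

For hydrogen-like ions, the energy levels scale with Z²:
E_n = -13.6057 Z² / n² eV

For He⁺ (Z = 2) at n = 4:
E_4 = -13.6057 × 2² / 4²
E_4 = -13.6057 × 4 / 16
E_4 = -54.4228 / 16
E_4 = -3.401425 eV

The energy is 4 times more negative than hydrogen at the same n due to the stronger nuclear charge.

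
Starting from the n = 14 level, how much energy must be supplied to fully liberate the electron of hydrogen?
0.069417 eV

The ionization energy is the energy needed to remove the electron completely (n → ∞).

For hydrogen, E_n = -13.6057 eV / n².

At n = 14: E_14 = -13.6057 / 14² = -0.069416837 eV
At n = ∞: E_∞ = 0 eV

Ionization energy = E_∞ - E_14 = 0 - (-0.069416837) = 0.069416837 eV
Ionization energy ≈ 0.069417 eV

This is also called the binding energy of the electron in state n = 14.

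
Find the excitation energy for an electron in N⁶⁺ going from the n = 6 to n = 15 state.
15.5559 eV

The energy levels of a hydrogen-like atom are E_n = -13.6057 Z² eV / n².

Energy at n = 6: E_6 = -13.6057 × 7² / 6² = -18.5188694 eV
Energy at n = 15: E_15 = -13.6057 × 7² / 15² = -2.9630191 eV

The excitation energy is the difference:
ΔE = E_15 - E_6
ΔE = -2.9630191 - (-18.5188694)
ΔE = 15.5559 eV

Since this is positive, energy must be absorbed (photon absorption).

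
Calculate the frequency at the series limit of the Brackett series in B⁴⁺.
5.14e+15 Hz

The series limit corresponds to the transition from n = ∞ to n = 4.
This is the highest energy (shortest wavelength) transition in the Brackett series.

E_∞ = 0 eV
E_4 = -13.6057 × 5² / 4² = -21.2589 eV

Energy at series limit:
ΔE = E_∞ - E_4 = 0 - (-21.2589) = 21.2589 eV
E = 21.2589 eV × (1.602177 × 10⁻¹⁹ J/eV) = 3.4061e-18 J
f = E/h = 3.4061e-18 J / (6.62607 × 10⁻³⁴ J·s) = 5.14e+15 Hz

This energy equals the ionization energy from the n = 4 state of B⁴⁺.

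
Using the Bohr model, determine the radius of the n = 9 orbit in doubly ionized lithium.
1.4288 nm (or 14.2878 Å)

The Bohr radius formula is:
r_n = n² a₀ / Z

where a₀ = 0.0529177 nm is the Bohr radius.

For Li²⁺ (Z = 3) at n = 9:
r_9 = 9² × 0.0529177 nm / 3
r_9 = 81 × 0.0529177 nm / 3
r_9 = 4.28633 nm / 3
r_9 = 1.4288 nm

The electron orbits at approximately 1.4288 nm from the nucleus.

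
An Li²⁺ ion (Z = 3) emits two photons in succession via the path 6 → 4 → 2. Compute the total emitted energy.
27.211 eV

The energy levels of Li²⁺ are E_n = -13.6057 × 3² / n² eV.

First transition (6 → 4):
ΔE₁ = |E_4 - E_6|
ΔE₁ = |-7.653206250 - (-3.401425000)| = 4.251781 eV

Second transition (4 → 2):
ΔE₂ = |E_2 - E_4|
ΔE₂ = |-30.612825000 - (-7.653206250)| = 22.959619 eV

Total energy released:
E_total = ΔE₁ + ΔE₂ = 4.251781 + 22.959619 = 27.211 eV

Note: This equals the direct transition 6 → 2: 27.211 eV ✓
Energy is conserved regardless of the path taken.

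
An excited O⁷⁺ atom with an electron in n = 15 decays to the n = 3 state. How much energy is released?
92.882 eV

The energy levels are E_n = -13.6057 Z² eV / n².

Energy at n = 15: E_15 = -13.6057 × 8² / 15² = -3.870066 eV
Energy at n = 3: E_3 = -13.6057 × 8² / 3² = -96.751644 eV

For emission (electron falling to lower state), the photon energy is:
E_photon = E_15 - E_3 = |-3.870066 - (-96.751644)|
E_photon = 92.882 eV

This energy is carried away by the emitted photon.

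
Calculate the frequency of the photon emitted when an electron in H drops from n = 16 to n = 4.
1.9276e+14 Hz

First, find the transition energy:
E_16 = -13.6057 / 16² = -0.05314727 eV
E_4 = -13.6057 / 4² = -0.85035625 eV
|ΔE| = |E_4 - E_16| = 0.79720898 eV

Convert to Joules: E = 0.79720898 eV × (1.602177 × 10⁻¹⁹ J/eV) = 1.277270e-19 J

Using E = hf:
f = E/h = 1.277270e-19 J / (6.62607 × 10⁻³⁴ J·s)
f = 1.9276e+14 Hz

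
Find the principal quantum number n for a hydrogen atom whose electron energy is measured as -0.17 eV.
n = 9

The exact energy levels follow E_n = -13.6057 eV / n².

The measured value (-0.17 eV) is reported to only 2 significant figures, so we must test candidate n values and see which one matches to that precision.

Candidate energies:
  n = 7:  E = -13.6057/7² = -0.27767 eV
  n = 8:  E = -13.6057/8² = -0.21259 eV
  n = 9:  E = -13.6057/9² = -0.16797 eV  ← matches
  n = 10:  E = -13.6057/10² = -0.13606 eV
  n = 11:  E = -13.6057/11² = -0.11244 eV

Checking against the measurement of -0.17 eV (2 sig figs), only n = 9 agrees:
E_9 = -0.16797 eV, which rounds to -0.17 eV ✓

Therefore n = 9.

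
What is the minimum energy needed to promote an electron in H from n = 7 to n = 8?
0.065078 eV

The energy levels of a hydrogen-like atom are E_n = -13.6057 eV / n².

Energy at n = 7: E_7 = -13.6057 / 7² = -0.277667347 eV
Energy at n = 8: E_8 = -13.6057 / 8² = -0.212589063 eV

The excitation energy is the difference:
ΔE = E_8 - E_7
ΔE = -0.212589063 - (-0.277667347)
ΔE = 0.065078 eV

Since this is positive, energy must be absorbed (photon absorption).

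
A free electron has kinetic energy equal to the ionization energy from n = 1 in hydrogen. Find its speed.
2.19e+06 m/s (or 0.7297% of c)

The binding energy at n = 1 for hydrogen is:
E_1 = -13.6057/1² = -13.605700 eV
|E_1| = 13.605700 eV

Convert to Joules:
KE = 13.605700 eV × (1.602177 × 10⁻¹⁹ J/eV) = 2.1799e-18 J

Using KE = ½mv²:
v = √(2·KE/m_e)
v = √(2 × 2.1799e-18 J / 9.10938 × 10⁻³¹ kg)
v = 2.19e+06 m/s

This is approximately 0.7297% the speed of light.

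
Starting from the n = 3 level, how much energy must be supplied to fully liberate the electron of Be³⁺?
24.188 eV

The ionization energy is the energy needed to remove the electron completely (n → ∞).

For a hydrogen-like ion with Z = 4, E_n = -13.6057 Z² / n² eV.

At n = 3: E_3 = -13.6057 × 4² / 3² = -24.187911 eV
At n = ∞: E_∞ = 0 eV

Ionization energy = E_∞ - E_3 = 0 - (-24.187911) = 24.187911 eV
Ionization energy ≈ 24.188 eV

This is also called the binding energy of the electron in state n = 3.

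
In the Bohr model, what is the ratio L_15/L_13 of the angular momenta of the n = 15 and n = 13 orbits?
1.15

In the Bohr model, L_n = nℏ, so the ratio is purely the ratio of quantum numbers:

L_15/L_13 = 15ℏ / 13ℏ = 15/13 = 1.15

The angular momentum scales linearly with n.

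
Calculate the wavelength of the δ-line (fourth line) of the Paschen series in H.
1004.67 nm

The lines of a series are numbered from the longest wavelength (smallest ΔE) outward; the fourth line is the transition from n = n_f + 4 to n_f.
The Paschen series has all transitions ending at n_f = 3.

For H, the fourth line (δ-line) is the jump from n = 7 to n = 3:
E_7 = -13.6057 / 7² = -0.2776673 eV
E_3 = -13.6057 / 3² = -1.5117444 eV
ΔE = E_7 - E_3 = 1.2340771 eV

λ = hc/E = 1239.84 eV·nm / 1.2340771 eV
λ = 1004.67 nm

This is the δ-line of the Paschen series in H.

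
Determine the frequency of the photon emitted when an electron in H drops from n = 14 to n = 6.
7.45996e+13 Hz

First, find the transition energy:
E_14 = -13.6057 / 14² = -0.069416837 eV
E_6 = -13.6057 / 6² = -0.377936111 eV
|ΔE| = |E_6 - E_14| = 0.308519274 eV

Convert to Joules: E = 0.308519274 eV × (1.602177 × 10⁻¹⁹ J/eV) = 4.9430248e-20 J

Using E = hf:
f = E/h = 4.9430248e-20 J / (6.62607 × 10⁻³⁴ J·s)
f = 7.45996e+13 Hz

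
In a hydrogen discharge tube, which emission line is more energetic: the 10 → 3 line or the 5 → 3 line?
10 → 3

Calculate the energy for each transition:

Transition 10 → 3:
ΔE₁ = |E_3 - E_10| = |-13.6057/3² - (-13.6057/10²)|
ΔE₁ = |-1.511744444444 - (-0.136057000000)| = 1.375687444 eV

Transition 5 → 3:
ΔE₂ = |E_3 - E_5| = |-13.6057/3² - (-13.6057/5²)|
ΔE₂ = |-1.511744444444 - (-0.544228000000)| = 0.967516444 eV

Since 1.375687444 eV > 0.967516444 eV, the transition 10 → 3 emits the more energetic photon.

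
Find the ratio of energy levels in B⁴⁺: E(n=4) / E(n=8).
4.0000

Using E_n = -13.6057 Z² / n² eV with Z = 5:

E_4 = -13.6057 × 5² / 4² = -340.1425 / 16 = -21.2589062500 eV
E_8 = -13.6057 × 5² / 8² = -340.1425 / 64 = -5.3147265625 eV

The ratio is:
E_4/E_8 = (-21.2589062500) / (-5.3147265625)
E_4/E_8 = (-340.1425/16) / (-340.1425/64)
E_4/E_8 = 64/16
E_4/E_8 = 4.0000
(Note: the Z² factors cancel in the ratio.)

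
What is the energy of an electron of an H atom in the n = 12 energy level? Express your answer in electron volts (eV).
-0.0945 eV

The energy levels of a hydrogen-like atom are given by:
E_n = -13.6057 eV / n²

For n = 12:
E_12 = -13.6057 eV / 12²
E_12 = -13.6057 eV / 144
E_12 = -0.0945 eV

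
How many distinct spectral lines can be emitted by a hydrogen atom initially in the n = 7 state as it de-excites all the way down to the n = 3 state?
10

The electron can occupy levels n = 3, 4, ..., 7 during de-excitation — that is m = 7 - 3 + 1 = 5 distinct levels.

The number of distinct spectral lines equals the number of ways to choose 2 of these m levels (each pair gives one possible emission transition):

Number of lines = m(m-1)/2 = 5×4/2 = 10

These correspond to all possible transitions between the 5 levels:
7 → 6, 7 → 5, 7 → 4, 7 → 3, 6 → 5, 6 → 4, 6 → 3, 5 → 4...

Each transition produces a photon with a unique energy (and thus wavelength). This count does not depend on Z.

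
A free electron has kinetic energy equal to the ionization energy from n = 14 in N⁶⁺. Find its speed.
1.094e+06 m/s (or 0.3649% of c)

The binding energy at n = 14 for N⁶⁺ is:
E_14 = -13.6057 × 7²/14² = -3.401425 eV
|E_14| = 3.401425 eV

Convert to Joules:
KE = 3.401425 eV × (1.602177 × 10⁻¹⁹ J/eV) = 5.44968e-19 J

Using KE = ½mv²:
v = √(2·KE/m_e)
v = √(2 × 5.44968e-19 J / 9.10938 × 10⁻³¹ kg)
v = 1.094e+06 m/s

This is approximately 0.3649% the speed of light.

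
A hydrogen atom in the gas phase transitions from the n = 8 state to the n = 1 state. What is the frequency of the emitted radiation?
3.2384e+15 Hz

First, find the transition energy:
E_8 = -13.6057 / 8² = -0.212589 eV
E_1 = -13.6057 / 1² = -13.605700 eV
|ΔE| = |E_1 - E_8| = 13.393111 eV

Convert to Joules: E = 13.393111 eV × (1.602177 × 10⁻¹⁹ J/eV) = 2.145813e-18 J

Using E = hf:
f = E/h = 2.145813e-18 J / (6.62607 × 10⁻³⁴ J·s)
f = 3.2384e+15 Hz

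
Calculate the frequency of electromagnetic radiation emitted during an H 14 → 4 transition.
1.888e+14 Hz

First, find the transition energy:
E_14 = -13.6057 / 14² = -0.06941684 eV
E_4 = -13.6057 / 4² = -0.85035625 eV
|ΔE| = |E_4 - E_14| = 0.78093941 eV

Convert to Joules: E = 0.78093941 eV × (1.602177 × 10⁻¹⁹ J/eV) = 1.25120e-19 J

Using E = hf:
f = E/h = 1.25120e-19 J / (6.62607 × 10⁻³⁴ J·s)
f = 1.888e+14 Hz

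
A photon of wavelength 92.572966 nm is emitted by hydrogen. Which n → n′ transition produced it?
n = 8 → n = 1

First, find the photon energy from the wavelength (hc = 1239.84 eV·nm):
E = hc/λ = 1239.84 eV·nm / 92.572966 nm = 13.393111 eV

The energy levels of hydrogen satisfy E_n = -13.6057 / n² eV, so an emission n_i → n_f releases
ΔE = 13.6057 × (1/n_f² − 1/n_i²) eV.

Setting ΔE equal to the photon energy:
1/n_f² − 1/n_i² = 13.393111 / 13.6057 = 0.98437500

Since 1/n_i² must be positive, we need 1/n_f² > 0.98437500, i.e. n_f ≤ 1. For each allowed n_f, solve n_i = (1/n_f² − 0.98437500)^(−1/2) and check whether it is a whole number:
  n_f = 1: 1/n_i² = 1.00000000 − 0.98437500 = 0.01562500 → n_i = 8.000  → integer, n_i = 8 ✓

Only n_f = 1 gives an integer upper level, n_i = 8.

The transition is from n = 8 to n = 1 (emission).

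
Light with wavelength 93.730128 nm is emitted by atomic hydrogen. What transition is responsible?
n = 6 → n = 1

First, find the photon energy from the wavelength (hc = 1239.84 eV·nm):
E = hc/λ = 1239.84 eV·nm / 93.730128 nm = 13.227764 eV

The energy levels of hydrogen satisfy E_n = -13.6057 / n² eV, so an emission n_i → n_f releases
ΔE = 13.6057 × (1/n_f² − 1/n_i²) eV.

Setting ΔE equal to the photon energy:
1/n_f² − 1/n_i² = 13.227764 / 13.6057 = 0.97222223

Since 1/n_i² must be positive, we need 1/n_f² > 0.97222223, i.e. n_f ≤ 1. For each allowed n_f, solve n_i = (1/n_f² − 0.97222223)^(−1/2) and check whether it is a whole number:
  n_f = 1: 1/n_i² = 1.00000000 − 0.97222223 = 0.02777777 → n_i = 6.000  → integer, n_i = 6 ✓

Only n_f = 1 gives an integer upper level, n_i = 6.

The transition is from n = 6 to n = 1 (emission).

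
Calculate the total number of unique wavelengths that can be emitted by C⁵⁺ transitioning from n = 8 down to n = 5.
6

The electron can occupy levels n = 5, 6, ..., 8 during de-excitation — that is m = 8 - 5 + 1 = 4 distinct levels.

The number of distinct spectral lines equals the number of ways to choose 2 of these m levels (each pair gives one possible emission transition):

Number of lines = m(m-1)/2 = 4×3/2 = 6

These correspond to all possible transitions between the 4 levels:
8 → 7, 8 → 6, 8 → 5, 7 → 6, 7 → 5, 6 → 5

Each transition produces a photon with a unique energy (and thus wavelength). This count does not depend on Z.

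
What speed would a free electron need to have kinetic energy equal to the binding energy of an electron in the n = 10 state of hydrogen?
2.18769e+05 m/s (or 0.073% of c)

The binding energy at n = 10 for hydrogen is:
E_10 = -13.6057/10² = -0.136057000 eV
|E_10| = 0.136057000 eV

Convert to Joules:
KE = 0.136057000 eV × (1.602177 × 10⁻¹⁹ J/eV) = 2.1798740e-20 J

Using KE = ½mv²:
v = √(2·KE/m_e)
v = √(2 × 2.1798740e-20 J / 9.10938 × 10⁻³¹ kg)
v = 2.18769e+05 m/s

This is approximately 0.073% the speed of light.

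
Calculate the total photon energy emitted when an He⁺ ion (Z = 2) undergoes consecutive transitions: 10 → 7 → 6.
0.967516 eV

The energy levels of He⁺ are E_n = -13.6057 × 2² / n² eV.

First transition (10 → 7):
ΔE₁ = |E_7 - E_10|
ΔE₁ = |-1.110669387755 - (-0.544228000000)| = 0.566441388 eV

Second transition (7 → 6):
ΔE₂ = |E_6 - E_7|
ΔE₂ = |-1.511744444444 - (-1.110669387755)| = 0.401075057 eV

Total energy released:
E_total = ΔE₁ + ΔE₂ = 0.566441388 + 0.401075057 = 0.967516 eV

Note: This equals the direct transition 10 → 6: 0.967516 eV ✓
Energy is conserved regardless of the path taken.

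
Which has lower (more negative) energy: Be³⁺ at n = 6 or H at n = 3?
Be³⁺ at n = 6 (E = -6.046978 eV)

Using E_n = -13.6057 Z² / n² eV:

Be³⁺ (Z = 4) at n = 6:
E = -13.6057 × 4² / 6² = -13.6057 × 16 / 36 = -6.046977778 eV

H (Z = 1) at n = 3:
E = -13.6057 × 1² / 3² = -13.6057 × 1 / 9 = -1.511744444 eV

Since -6.046977778 eV < -1.511744444 eV,
Be³⁺ at n = 6 is more tightly bound (requires more energy to ionize).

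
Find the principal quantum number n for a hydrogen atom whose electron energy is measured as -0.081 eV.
n = 13

The exact energy levels follow E_n = -13.6057 eV / n².

The measured value (-0.081 eV) is reported to only 2 significant figures, so we must test candidate n values and see which one matches to that precision.

Candidate energies:
  n = 11:  E = -13.6057/11² = -0.11244 eV
  n = 12:  E = -13.6057/12² = -0.09448 eV
  n = 13:  E = -13.6057/13² = -0.08051 eV  ← matches
  n = 14:  E = -13.6057/14² = -0.06942 eV
  n = 15:  E = -13.6057/15² = -0.06047 eV

Checking against the measurement of -0.081 eV (2 sig figs), only n = 13 agrees:
E_13 = -0.08051 eV, which rounds to -0.081 eV ✓

Therefore n = 13.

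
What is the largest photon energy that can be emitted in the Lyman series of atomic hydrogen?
13.6057 eV

The series limit corresponds to the transition from n = ∞ to n = 1.
This is the highest energy (shortest wavelength) transition in the Lyman series.

E_∞ = 0 eV
E_1 = -13.6057 / 1² = -13.6057 eV

Energy at series limit:
ΔE = E_∞ - E_1 = 0 - (-13.6057) = 13.6057 eV

This energy equals the ionization energy from the n = 1 state of hydrogen.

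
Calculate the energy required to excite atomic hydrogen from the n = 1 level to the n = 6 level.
13.23 eV

The energy levels of a hydrogen-like atom are E_n = -13.6057 eV / n².

Energy at n = 1: E_1 = -13.6057 / 1² = -13.60570 eV
Energy at n = 6: E_6 = -13.6057 / 6² = -0.37794 eV

The excitation energy is the difference:
ΔE = E_6 - E_1
ΔE = -0.37794 - (-13.60570)
ΔE = 13.23 eV

Since this is positive, energy must be absorbed (photon absorption).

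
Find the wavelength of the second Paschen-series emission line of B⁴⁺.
51.258664 nm

The lines of a series are numbered from the longest wavelength (smallest ΔE) outward; the second line is the transition from n = n_f + 2 to n_f.
The Paschen series has all transitions ending at n_f = 3.

For B⁴⁺ (Z = 5), the second line (β-line) is the jump from n = 5 to n = 3:
E_5 = -13.6057 × 5² / 5² = -13.60570000 eV
E_3 = -13.6057 × 5² / 3² = -37.79361111 eV
ΔE = E_5 - E_3 = 24.18791111 eV

λ = hc/E = 1239.84 eV·nm / 24.18791111 eV
λ = 51.258664 nm

This is the β-line of the Paschen series in B⁴⁺.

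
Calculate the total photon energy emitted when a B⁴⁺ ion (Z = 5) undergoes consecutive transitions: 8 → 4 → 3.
32.4789 eV

The energy levels of B⁴⁺ are E_n = -13.6057 × 5² / n² eV.

First transition (8 → 4):
ΔE₁ = |E_4 - E_8|
ΔE₁ = |-21.2589062500 - (-5.3147265625)| = 15.9441797 eV

Second transition (4 → 3):
ΔE₂ = |E_3 - E_4|
ΔE₂ = |-37.7936111111 - (-21.2589062500)| = 16.5347049 eV

Total energy released:
E_total = ΔE₁ + ΔE₂ = 15.9441797 + 16.5347049 = 32.4789 eV

Note: This equals the direct transition 8 → 3: 32.4789 eV ✓
Energy is conserved regardless of the path taken.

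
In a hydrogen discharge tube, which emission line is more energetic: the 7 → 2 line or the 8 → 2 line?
8 → 2

Calculate the energy for each transition:

Transition 7 → 2:
ΔE₁ = |E_2 - E_7| = |-13.6057/2² - (-13.6057/7²)|
ΔE₁ = |-3.401425000 - (-0.277667347)| = 3.123758 eV

Transition 8 → 2:
ΔE₂ = |E_2 - E_8| = |-13.6057/2² - (-13.6057/8²)|
ΔE₂ = |-3.401425000 - (-0.212589063)| = 3.188836 eV

Since 3.188836 eV > 3.123758 eV, the transition 8 → 2 emits the more energetic photon.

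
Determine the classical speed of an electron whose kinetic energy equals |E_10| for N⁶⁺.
1.53138e+06 m/s (or 0.510815% of c)

The binding energy at n = 10 for N⁶⁺ is:
E_10 = -13.6057 × 7²/10² = -6.66679300 eV
|E_10| = 6.66679300 eV

Convert to Joules:
KE = 6.66679300 eV × (1.602177 × 10⁻¹⁹ J/eV) = 1.0681382e-18 J

Using KE = ½mv²:
v = √(2·KE/m_e)
v = √(2 × 1.0681382e-18 J / 9.10938 × 10⁻³¹ kg)
v = 1.53138e+06 m/s

This is approximately 0.510815% the speed of light.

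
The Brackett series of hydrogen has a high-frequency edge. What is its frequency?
2.06e+14 Hz

The series limit corresponds to the transition from n = ∞ to n = 4.
This is the highest energy (shortest wavelength) transition in the Brackett series.

E_∞ = 0 eV
E_4 = -13.6057 / 4² = -0.850356 eV

Energy at series limit:
ΔE = E_∞ - E_4 = 0 - (-0.850356) = 0.850356 eV
E = 0.850356 eV × (1.602177 × 10⁻¹⁹ J/eV) = 1.3624e-19 J
f = E/h = 1.3624e-19 J / (6.62607 × 10⁻³⁴ J·s) = 2.06e+14 Hz

This energy equals the ionization energy from the n = 4 state of hydrogen.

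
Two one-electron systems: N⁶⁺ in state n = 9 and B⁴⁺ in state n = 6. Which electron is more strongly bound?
B⁴⁺ at n = 6 (E = -9.45 eV)

Using E_n = -13.6057 Z² / n² eV:

N⁶⁺ (Z = 7) at n = 9:
E = -13.6057 × 7² / 9² = -13.6057 × 49 / 81 = -8.23061 eV

B⁴⁺ (Z = 5) at n = 6:
E = -13.6057 × 5² / 6² = -13.6057 × 25 / 36 = -9.44840 eV

Since -9.44840 eV < -8.23061 eV,
B⁴⁺ at n = 6 is more tightly bound (requires more energy to ionize).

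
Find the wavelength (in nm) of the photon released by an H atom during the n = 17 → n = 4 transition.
1543.48 nm

First, find the transition energy using E_n = -13.6057 / n² eV:
E_17 = -13.6057 / 17² = -0.04707855 eV
E_4 = -13.6057 / 4² = -0.85035625 eV

Photon energy: |ΔE| = |E_4 - E_17| = 0.80327770 eV

Convert to wavelength using E = hc/λ with hc = 1239.84 eV·nm:
λ = hc/E = 1239.84 eV·nm / 0.80327770 eV
λ = 1543.48 nm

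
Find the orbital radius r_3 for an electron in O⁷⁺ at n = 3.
0.05953 nm (or 0.59532 Å)

The Bohr radius formula is:
r_n = n² a₀ / Z

where a₀ = 0.05291772 nm is the Bohr radius.

For O⁷⁺ (Z = 8) at n = 3:
r_3 = 3² × 0.05291772 nm / 8
r_3 = 9 × 0.05291772 nm / 8
r_3 = 0.476259 nm / 8
r_3 = 0.05953 nm

The electron orbits at approximately 0.05953 nm from the nucleus.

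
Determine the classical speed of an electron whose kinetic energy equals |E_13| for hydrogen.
1.6828e+05 m/s (or 0.056134% of c)

The binding energy at n = 13 for hydrogen is:
E_13 = -13.6057/13² = -0.080507101 eV
|E_13| = 0.080507101 eV

Convert to Joules:
KE = 0.080507101 eV × (1.602177 × 10⁻¹⁹ J/eV) = 1.289866e-20 J

Using KE = ½mv²:
v = √(2·KE/m_e)
v = √(2 × 1.289866e-20 J / 9.10938 × 10⁻³¹ kg)
v = 1.6828e+05 m/s

This is approximately 0.056134% the speed of light.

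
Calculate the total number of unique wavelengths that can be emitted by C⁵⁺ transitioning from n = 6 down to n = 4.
3

The electron can occupy levels n = 4, 5, ..., 6 during de-excitation — that is m = 6 - 4 + 1 = 3 distinct levels.

The number of distinct spectral lines equals the number of ways to choose 2 of these m levels (each pair gives one possible emission transition):

Number of lines = m(m-1)/2 = 3×2/2 = 3

These correspond to all possible transitions between the 3 levels:
6 → 5, 6 → 4, 5 → 4

Each transition produces a photon with a unique energy (and thus wavelength). This count does not depend on Z.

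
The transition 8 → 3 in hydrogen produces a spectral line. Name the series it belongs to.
Paschen series

The spectral series in hydrogen are named based on the final (lower) energy level:
- Lyman series: n_final = 1 (ultraviolet)
- Balmer series: n_final = 2 (visible/near-UV)
- Paschen series: n_final = 3 (infrared)
- Brackett series: n_final = 4 (infrared)
- Pfund series: n_final = 5 (far infrared)

Since this transition ends at n = 3, it belongs to the Paschen series.

For reference, this 8 → 3 line has photon energy
ΔE = 13.6057 eV × (1/3² - 1/8²) = 1.29915538 eV,
corresponding to wavelength λ = hc/ΔE = 1239.84 eV·nm / 1.29915538 eV = 954.3431 nm in the infrared region.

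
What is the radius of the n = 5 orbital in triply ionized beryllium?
0.3307 nm (or 3.3074 Å)

The Bohr radius formula is:
r_n = n² a₀ / Z

where a₀ = 0.0529177 nm is the Bohr radius.

For Be³⁺ (Z = 4) at n = 5:
r_5 = 5² × 0.0529177 nm / 4
r_5 = 25 × 0.0529177 nm / 4
r_5 = 1.32294 nm / 4
r_5 = 0.3307 nm

The electron orbits at approximately 0.3307 nm from the nucleus.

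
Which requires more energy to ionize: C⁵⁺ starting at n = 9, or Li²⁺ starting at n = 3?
Li²⁺ at n = 3 (E = -13.61 eV)

Using E_n = -13.6057 Z² / n² eV:

C⁵⁺ (Z = 6) at n = 9:
E = -13.6057 × 6² / 9² = -13.6057 × 36 / 81 = -6.04698 eV

Li²⁺ (Z = 3) at n = 3:
E = -13.6057 × 3² / 3² = -13.6057 × 9 / 9 = -13.60570 eV

Since -13.60570 eV < -6.04698 eV,
Li²⁺ at n = 3 is more tightly bound (requires more energy to ionize).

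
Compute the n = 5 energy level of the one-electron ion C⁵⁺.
-19.59 eV

For hydrogen-like ions, the energy levels scale with Z²:
E_n = -13.6057 Z² / n² eV

For C⁵⁺ (Z = 6) at n = 5:
E_5 = -13.6057 × 6² / 5²
E_5 = -13.6057 × 36 / 25
E_5 = -489.8052 / 25
E_5 = -19.59 eV

The energy is 36 times more negative than hydrogen at the same n due to the stronger nuclear charge.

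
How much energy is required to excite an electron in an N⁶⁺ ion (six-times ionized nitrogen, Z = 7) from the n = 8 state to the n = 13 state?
6.472 eV

The energy levels of a hydrogen-like atom are E_n = -13.6057 Z² eV / n².

Energy at n = 8: E_8 = -13.6057 × 7² / 8² = -10.416864 eV
Energy at n = 13: E_13 = -13.6057 × 7² / 13² = -3.944848 eV

The excitation energy is the difference:
ΔE = E_13 - E_8
ΔE = -3.944848 - (-10.416864)
ΔE = 6.472 eV

Since this is positive, energy must be absorbed (photon absorption).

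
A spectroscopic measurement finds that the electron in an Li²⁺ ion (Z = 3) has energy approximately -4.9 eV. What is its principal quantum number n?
n = 5

The exact energy levels follow E_n = -13.6057 Z² / n² eV with Z = 3.

The measured value (-4.9 eV) is reported to only 2 significant figures, so we must test candidate n values and see which one matches to that precision.

Candidate energies:
  n = 3:  E = -13.6057 × 3² / 3² = -13.60570 eV
  n = 4:  E = -13.6057 × 3² / 4² = -7.65321 eV
  n = 5:  E = -13.6057 × 3² / 5² = -4.89805 eV  ← matches
  n = 6:  E = -13.6057 × 3² / 6² = -3.40143 eV
  n = 7:  E = -13.6057 × 3² / 7² = -2.49901 eV

Checking against the measurement of -4.9 eV (2 sig figs), only n = 5 agrees:
E_5 = -4.89805 eV, which rounds to -4.9 eV ✓

Therefore n = 5.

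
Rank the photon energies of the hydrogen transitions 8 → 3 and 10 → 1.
10 → 1

Calculate the energy for each transition:

Transition 8 → 3:
ΔE₁ = |E_3 - E_8| = |-13.6057/3² - (-13.6057/8²)|
ΔE₁ = |-1.5117444444 - (-0.2125890625)| = 1.2991554 eV

Transition 10 → 1:
ΔE₂ = |E_1 - E_10| = |-13.6057/1² - (-13.6057/10²)|
ΔE₂ = |-13.6057000000 - (-0.1360570000)| = 13.4696430 eV

Since 13.4696430 eV > 1.2991554 eV, the transition 10 → 1 emits the more energetic photon.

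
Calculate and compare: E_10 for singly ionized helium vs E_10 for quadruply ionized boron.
B⁴⁺ at n = 10 (E = -3.401 eV)

Using E_n = -13.6057 Z² / n² eV:

He⁺ (Z = 2) at n = 10:
E = -13.6057 × 2² / 10² = -13.6057 × 4 / 100 = -0.544228 eV

B⁴⁺ (Z = 5) at n = 10:
E = -13.6057 × 5² / 10² = -13.6057 × 25 / 100 = -3.401425 eV

Since -3.401425 eV < -0.544228 eV,
B⁴⁺ at n = 10 is more tightly bound (requires more energy to ionize).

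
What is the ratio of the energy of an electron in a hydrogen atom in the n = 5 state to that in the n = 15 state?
9.0000

Using E_n = -13.6057 Z² / n² eV with Z = 1:

E_5 = -13.6057 / 5² = -13.6057 / 25 = -0.5442280000 eV
E_15 = -13.6057 / 15² = -13.6057 / 225 = -0.0604697778 eV

The ratio is:
E_5/E_15 = (-0.5442280000) / (-0.0604697778)
E_5/E_15 = (-13.6057/25) / (-13.6057/225)
E_5/E_15 = 225/25
E_5/E_15 = 9.0000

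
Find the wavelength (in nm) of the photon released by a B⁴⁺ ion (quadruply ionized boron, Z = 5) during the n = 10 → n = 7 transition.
350.212 nm

First, find the transition energy using E_n = -13.6057 Z² / n² eV:
E_10 = -13.6057 × 5² / 10² = -3.4014250 eV
E_7 = -13.6057 × 5² / 7² = -6.9416837 eV

Photon energy: |ΔE| = |E_7 - E_10| = 3.5402587 eV

Convert to wavelength using E = hc/λ with hc = 1239.84 eV·nm:
λ = hc/E = 1239.84 eV·nm / 3.5402587 eV
λ = 350.212 nm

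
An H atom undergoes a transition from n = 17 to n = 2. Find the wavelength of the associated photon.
369.622 nm

First, find the transition energy using E_n = -13.6057 / n² eV:
E_17 = -13.6057 / 17² = -0.0470785 eV
E_2 = -13.6057 / 2² = -3.4014250 eV

Photon energy: |ΔE| = |E_2 - E_17| = 3.3543465 eV

Convert to wavelength using E = hc/λ with hc = 1239.84 eV·nm:
λ = hc/E = 1239.84 eV·nm / 3.3543465 eV
λ = 369.622 nm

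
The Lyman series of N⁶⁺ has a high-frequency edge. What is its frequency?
1.61e+17 Hz

The series limit corresponds to the transition from n = ∞ to n = 1.
This is the highest energy (shortest wavelength) transition in the Lyman series.

E_∞ = 0 eV
E_1 = -13.6057 × 7² / 1² = -666.6793 eV

Energy at series limit:
ΔE = E_∞ - E_1 = 0 - (-666.6793) = 666.6793 eV
E = 666.6793 eV × (1.602177 × 10⁻¹⁹ J/eV) = 1.0681e-16 J
f = E/h = 1.0681e-16 J / (6.62607 × 10⁻³⁴ J·s) = 1.61e+17 Hz

This energy equals the ionization energy from the n = 1 state of N⁶⁺.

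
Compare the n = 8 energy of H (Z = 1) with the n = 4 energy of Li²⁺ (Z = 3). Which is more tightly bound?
Li²⁺ at n = 4 (E = -7.653 eV)

Using E_n = -13.6057 Z² / n² eV:

H (Z = 1) at n = 8:
E = -13.6057 × 1² / 8² = -13.6057 × 1 / 64 = -0.212589 eV

Li²⁺ (Z = 3) at n = 4:
E = -13.6057 × 3² / 4² = -13.6057 × 9 / 16 = -7.653206 eV

Since -7.653206 eV < -0.212589 eV,
Li²⁺ at n = 4 is more tightly bound (requires more energy to ionize).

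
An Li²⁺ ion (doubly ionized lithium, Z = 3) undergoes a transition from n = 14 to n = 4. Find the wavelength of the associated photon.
176.40293 nm

First, find the transition energy using E_n = -13.6057 Z² / n² eV:
E_14 = -13.6057 × 3² / 14² = -0.624751531 eV
E_4 = -13.6057 × 3² / 4² = -7.653206250 eV

Photon energy: |ΔE| = |E_4 - E_14| = 7.028454719 eV

Convert to wavelength using E = hc/λ with hc = 1239.84 eV·nm:
λ = hc/E = 1239.84 eV·nm / 7.028454719 eV
λ = 176.40293 nm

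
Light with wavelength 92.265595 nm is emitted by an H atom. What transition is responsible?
n = 9 → n = 1

First, find the photon energy from the wavelength (hc = 1239.84 eV·nm):
E = hc/λ = 1239.84 eV·nm / 92.265595 nm = 13.437728 eV

The energy levels of hydrogen satisfy E_n = -13.6057 / n² eV, so an emission n_i → n_f releases
ΔE = 13.6057 × (1/n_f² − 1/n_i²) eV.

Setting ΔE equal to the photon energy:
1/n_f² − 1/n_i² = 13.437728 / 13.6057 = 0.98765429

Since 1/n_i² must be positive, we need 1/n_f² > 0.98765429, i.e. n_f ≤ 1. For each allowed n_f, solve n_i = (1/n_f² − 0.98765429)^(−1/2) and check whether it is a whole number:
  n_f = 1: 1/n_i² = 1.00000000 − 0.98765429 = 0.01234571 → n_i = 9.000  → integer, n_i = 9 ✓

Only n_f = 1 gives an integer upper level, n_i = 9.

The transition is from n = 9 to n = 1 (emission).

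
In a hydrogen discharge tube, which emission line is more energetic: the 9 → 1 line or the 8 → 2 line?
9 → 1

Calculate the energy for each transition:

Transition 9 → 1:
ΔE₁ = |E_1 - E_9| = |-13.6057/1² - (-13.6057/9²)|
ΔE₁ = |-13.605700000000 - (-0.167971604938)| = 13.437728395 eV

Transition 8 → 2:
ΔE₂ = |E_2 - E_8| = |-13.6057/2² - (-13.6057/8²)|
ΔE₂ = |-3.401425000000 - (-0.212589062500)| = 3.188835938 eV

Since 13.437728395 eV > 3.188835938 eV, the transition 9 → 1 emits the more energetic photon.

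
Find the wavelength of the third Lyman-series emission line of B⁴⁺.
3.8881 nm

The lines of a series are numbered from the longest wavelength (smallest ΔE) outward; the third line is the transition from n = n_f + 3 to n_f.
The Lyman series has all transitions ending at n_f = 1.

For B⁴⁺ (Z = 5), the third line (γ-line) is the jump from n = 4 to n = 1:
E_4 = -13.6057 × 5² / 4² = -21.258906 eV
E_1 = -13.6057 × 5² / 1² = -340.142500 eV
ΔE = E_4 - E_1 = 318.883594 eV

λ = hc/E = 1239.84 eV·nm / 318.883594 eV
λ = 3.8881 nm

This is the γ-line of the Lyman series in B⁴⁺.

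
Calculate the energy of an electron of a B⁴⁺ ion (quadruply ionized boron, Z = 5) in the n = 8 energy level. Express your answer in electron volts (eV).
-5.315 eV

The energy levels of a hydrogen-like atom are given by:
E_n = -13.6057 Z² / n² eV  (with Z = 5 for B⁴⁺)

For n = 8:
E_8 = -13.6057 × 5² / 8²
E_8 = -13.6057 × 25 / 64
E_8 = -5.315 eV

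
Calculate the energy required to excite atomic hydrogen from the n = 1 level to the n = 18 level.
13.56 eV

The energy levels of a hydrogen-like atom are E_n = -13.6057 eV / n².

Energy at n = 1: E_1 = -13.6057 / 1² = -13.60570 eV
Energy at n = 18: E_18 = -13.6057 / 18² = -0.04199 eV

The excitation energy is the difference:
ΔE = E_18 - E_1
ΔE = -0.04199 - (-13.60570)
ΔE = 13.56 eV

Since this is positive, energy must be absorbed (photon absorption).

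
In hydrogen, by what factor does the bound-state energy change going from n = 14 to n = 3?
21.777778

Using E_n = -13.6057 Z² / n² eV with Z = 1:

E_3 = -13.6057 / 3² = -13.6057 / 9 = -1.511744444444 eV
E_14 = -13.6057 / 14² = -13.6057 / 196 = -0.069416836735 eV

The ratio is:
E_3/E_14 = (-1.511744444444) / (-0.069416836735)
E_3/E_14 = (-13.6057/9) / (-13.6057/196)
E_3/E_14 = 196/9
E_3/E_14 = 21.777778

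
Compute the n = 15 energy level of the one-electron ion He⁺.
-0.24 eV

For hydrogen-like ions, the energy levels scale with Z²:
E_n = -13.6057 Z² / n² eV

For He⁺ (Z = 2) at n = 15:
E_15 = -13.6057 × 2² / 15²
E_15 = -13.6057 × 4 / 225
E_15 = -54.4228 / 225
E_15 = -0.24 eV

The energy is 4 times more negative than hydrogen at the same n due to the stronger nuclear charge.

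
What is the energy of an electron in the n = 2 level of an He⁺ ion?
-13.60570 eV

For hydrogen-like ions, the energy levels scale with Z²:
E_n = -13.6057 Z² / n² eV

For He⁺ (Z = 2) at n = 2:
E_2 = -13.6057 × 2² / 2²
E_2 = -13.6057 × 4 / 4
E_2 = -54.4228 / 4
E_2 = -13.60570 eV

The energy is 4 times more negative than hydrogen at the same n due to the stronger nuclear charge.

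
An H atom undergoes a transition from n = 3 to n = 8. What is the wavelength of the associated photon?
954.343 nm

First, find the transition energy using E_n = -13.6057 / n² eV:
E_3 = -13.6057 / 3² = -1.5117444 eV
E_8 = -13.6057 / 8² = -0.2125891 eV

Photon energy: |ΔE| = |E_8 - E_3| = 1.2991553 eV

Convert to wavelength using E = hc/λ with hc = 1239.84 eV·nm:
λ = hc/E = 1239.84 eV·nm / 1.2991553 eV
λ = 954.343 nm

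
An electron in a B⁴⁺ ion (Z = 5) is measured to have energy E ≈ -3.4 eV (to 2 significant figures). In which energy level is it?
n = 10

The exact energy levels follow E_n = -13.6057 Z² / n² eV with Z = 5.

The measured value (-3.4 eV) is reported to only 2 significant figures, so we must test candidate n values and see which one matches to that precision.

Candidate energies:
  n = 8:  E = -13.6057 × 5² / 8² = -5.31473 eV
  n = 9:  E = -13.6057 × 5² / 9² = -4.19929 eV
  n = 10:  E = -13.6057 × 5² / 10² = -3.40143 eV  ← matches
  n = 11:  E = -13.6057 × 5² / 11² = -2.81110 eV
  n = 12:  E = -13.6057 × 5² / 12² = -2.36210 eV

Checking against the measurement of -3.4 eV (2 sig figs), only n = 10 agrees:
E_10 = -3.40143 eV, which rounds to -3.4 eV ✓

Therefore n = 10.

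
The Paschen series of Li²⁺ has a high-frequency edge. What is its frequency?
3.290e+15 Hz

The series limit corresponds to the transition from n = ∞ to n = 3.
This is the highest energy (shortest wavelength) transition in the Paschen series.

E_∞ = 0 eV
E_3 = -13.6057 × 3² / 3² = -13.60570 eV

Energy at series limit:
ΔE = E_∞ - E_3 = 0 - (-13.60570) = 13.60570 eV
E = 13.60570 eV × (1.602177 × 10⁻¹⁹ J/eV) = 2.17987e-18 J
f = E/h = 2.17987e-18 J / (6.62607 × 10⁻³⁴ J·s) = 3.290e+15 Hz

This energy equals the ionization energy from the n = 3 state of Li²⁺.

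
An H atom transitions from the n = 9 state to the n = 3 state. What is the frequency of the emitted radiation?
3.25e+14 Hz

First, find the transition energy:
E_9 = -13.6057 / 9² = -0.1679716 eV
E_3 = -13.6057 / 3² = -1.5117444 eV
|ΔE| = |E_3 - E_9| = 1.3437728 eV

Convert to Joules: E = 1.3437728 eV × (1.602177 × 10⁻¹⁹ J/eV) = 2.1530e-19 J

Using E = hf:
f = E/h = 2.1530e-19 J / (6.62607 × 10⁻³⁴ J·s)
f = 3.25e+14 Hz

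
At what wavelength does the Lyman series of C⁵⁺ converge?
2.5313 nm

The series limit corresponds to the transition from n = ∞ to n = 1.
This is the highest energy (shortest wavelength) transition in the Lyman series.

E_∞ = 0 eV
E_1 = -13.6057 × 6² / 1² = -489.805200 eV

Energy at series limit:
ΔE = E_∞ - E_1 = 0 - (-489.805200) = 489.805200 eV
λ = hc/E = 1239.84 eV·nm / 489.805200 eV = 2.5313 nm

This energy equals the ionization energy from the n = 1 state of C⁵⁺.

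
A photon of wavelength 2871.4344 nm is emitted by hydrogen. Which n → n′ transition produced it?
n = 11 → n = 5

First, find the photon energy from the wavelength (hc = 1239.84 eV·nm):
E = hc/λ = 1239.84 eV·nm / 2871.4344 nm = 0.43178420 eV

The energy levels of hydrogen satisfy E_n = -13.6057 / n² eV, so an emission n_i → n_f releases
ΔE = 13.6057 × (1/n_f² − 1/n_i²) eV.

Setting ΔE equal to the photon energy:
1/n_f² − 1/n_i² = 0.43178420 / 13.6057 = 0.031735537

Since 1/n_i² must be positive, we need 1/n_f² > 0.031735537, i.e. n_f ≤ 5. For each allowed n_f, solve n_i = (1/n_f² − 0.031735537)^(−1/2) and check whether it is a whole number:
  n_f = 1: 1/n_i² = 1.000000000 − 0.031735537 = 0.968264463 → n_i = 1.016  (not an integer) ✗
  n_f = 2: 1/n_i² = 0.250000000 − 0.031735537 = 0.218264463 → n_i = 2.140  (not an integer) ✗
  n_f = 3: 1/n_i² = 0.111111111 − 0.031735537 = 0.079375574 → n_i = 3.549  (not an integer) ✗
  n_f = 4: 1/n_i² = 0.062500000 − 0.031735537 = 0.030764463 → n_i = 5.701  (not an integer) ✗
  n_f = 5: 1/n_i² = 0.040000000 − 0.031735537 = 0.008264463 → n_i = 11.000  → integer, n_i = 11 ✓

Only n_f = 5 gives an integer upper level, n_i = 11.

The transition is from n = 11 to n = 5 (emission).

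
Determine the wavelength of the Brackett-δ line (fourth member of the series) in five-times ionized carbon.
54.00090 nm

The lines of a series are numbered from the longest wavelength (smallest ΔE) outward; the fourth line is the transition from n = n_f + 4 to n_f.
The Brackett series has all transitions ending at n_f = 4.

For C⁵⁺ (Z = 6), the fourth line (δ-line) is the jump from n = 8 to n = 4:
E_8 = -13.6057 × 6² / 8² = -7.6532063 eV
E_4 = -13.6057 × 6² / 4² = -30.6128250 eV
ΔE = E_8 - E_4 = 22.9596187 eV

λ = hc/E = 1239.84 eV·nm / 22.9596187 eV
λ = 54.00090 nm

This is the δ-line of the Brackett series in C⁵⁺.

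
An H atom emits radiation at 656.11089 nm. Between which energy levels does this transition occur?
n = 3 → n = 2

First, find the photon energy from the wavelength (hc = 1239.84 eV·nm):
E = hc/λ = 1239.84 eV·nm / 656.11089 nm = 1.8896806 eV

The energy levels of hydrogen satisfy E_n = -13.6057 / n² eV, so an emission n_i → n_f releases
ΔE = 13.6057 × (1/n_f² − 1/n_i²) eV.

Setting ΔE equal to the photon energy:
1/n_f² − 1/n_i² = 1.8896806 / 13.6057 = 0.13888889

Since 1/n_i² must be positive, we need 1/n_f² > 0.13888889, i.e. n_f ≤ 2. For each allowed n_f, solve n_i = (1/n_f² − 0.13888889)^(−1/2) and check whether it is a whole number:
  n_f = 1: 1/n_i² = 1.00000000 − 0.13888889 = 0.86111111 → n_i = 1.078  (not an integer) ✗
  n_f = 2: 1/n_i² = 0.25000000 − 0.13888889 = 0.11111111 → n_i = 3.000  → integer, n_i = 3 ✓

Only n_f = 2 gives an integer upper level, n_i = 3.

The transition is from n = 3 to n = 2 (emission).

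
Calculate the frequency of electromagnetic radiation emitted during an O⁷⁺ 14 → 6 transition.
4.77e+15 Hz

First, find the transition energy:
E_14 = -13.6057 × 8² / 14² = -4.4427 eV
E_6 = -13.6057 × 8² / 6² = -24.1879 eV
|ΔE| = |E_6 - E_14| = 19.7452 eV

Convert to Joules: E = 19.7452 eV × (1.602177 × 10⁻¹⁹ J/eV) = 3.1635e-18 J

Using E = hf:
f = E/h = 3.1635e-18 J / (6.62607 × 10⁻³⁴ J·s)
f = 4.77e+15 Hz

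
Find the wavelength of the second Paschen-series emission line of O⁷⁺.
20.02 nm

The lines of a series are numbered from the longest wavelength (smallest ΔE) outward; the second line is the transition from n = n_f + 2 to n_f.
The Paschen series has all transitions ending at n_f = 3.

For O⁷⁺ (Z = 8), the second line (β-line) is the jump from n = 5 to n = 3:
E_5 = -13.6057 × 8² / 5² = -34.8306 eV
E_3 = -13.6057 × 8² / 3² = -96.7516 eV
ΔE = E_5 - E_3 = 61.9210 eV

λ = hc/E = 1239.84 eV·nm / 61.9210 eV
λ = 20.02 nm

This is the β-line of the Paschen series in O⁷⁺.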